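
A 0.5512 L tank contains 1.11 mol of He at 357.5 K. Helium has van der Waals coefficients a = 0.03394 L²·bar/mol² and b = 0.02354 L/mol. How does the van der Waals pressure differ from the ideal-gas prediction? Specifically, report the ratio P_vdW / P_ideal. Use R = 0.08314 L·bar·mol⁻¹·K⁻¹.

Ideal: P_ideal = nRT/V = (1.11)(0.08314)(357.5)/0.5512 = 59.8549 bar
vdW: P = nRT/(V − nb) − a n²/V² = 32.9920/0.525071 − 0.0418175/0.303821 = 62.8334 − 0.137639 = 62.6958 bar
Ratio = 62.6958/59.8549 = 1.047

P_vdW / P_ideal ≈ 1.047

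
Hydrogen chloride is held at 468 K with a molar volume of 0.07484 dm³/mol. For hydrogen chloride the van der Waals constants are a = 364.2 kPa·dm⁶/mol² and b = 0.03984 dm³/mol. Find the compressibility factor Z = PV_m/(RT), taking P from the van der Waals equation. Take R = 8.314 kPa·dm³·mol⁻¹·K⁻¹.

Z ≈ 0.8876

P = RT/(V_m − b) − a/V_m² = (8.314)(468)/(0.07484 − 0.03984) − 364.2/(0.07484)²
  = 3891.0/0.035000 − 65024 = 111171 − 65024 = 46147 kPa
Z = PV_m/(RT) = (46147)(0.07484)/((8.314)(468)) = 3453.6/3891.0 = 0.8876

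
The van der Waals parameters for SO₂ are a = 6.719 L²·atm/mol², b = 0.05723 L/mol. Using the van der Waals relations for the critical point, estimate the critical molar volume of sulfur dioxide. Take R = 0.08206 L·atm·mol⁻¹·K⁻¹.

For a van der Waals gas, V_m,c = 3b.
V_m,c = 3×0.05723 = 0.1717 L/mol

V_m,c ≈ 0.1717 L/mol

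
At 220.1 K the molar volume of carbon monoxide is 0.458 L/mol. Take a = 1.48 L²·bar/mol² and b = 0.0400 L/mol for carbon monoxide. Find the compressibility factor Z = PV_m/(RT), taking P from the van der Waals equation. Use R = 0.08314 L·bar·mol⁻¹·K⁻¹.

Z ≈ 0.9191

P = RT/(V_m − b) − a/V_m² = (0.08314)(220.1)/(0.458 − 0.0400) − 1.48/(0.458)²
  = 18.299/0.41800 − 7.0555 = 43.778 − 7.0555 = 36.723 bar
Z = PV_m/(RT) = (36.723)(0.458)/((0.08314)(220.1)) = 16.819/18.299 = 0.9191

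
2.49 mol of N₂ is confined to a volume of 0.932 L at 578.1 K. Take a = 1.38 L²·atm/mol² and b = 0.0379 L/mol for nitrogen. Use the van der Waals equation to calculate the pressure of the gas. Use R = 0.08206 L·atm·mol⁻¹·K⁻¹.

P ≈ 131.2 atm

P = nRT/(V − nb) − a n²/V²
nRT/(V − nb) = (2.49)(0.08206)(578.1)/(0.932 − 2.49×0.0379) = 118.12/0.83763 = 141.02 atm
a n²/V² = (1.38)(2.49)²/(0.932)² = 9.8502 atm
P = 141.02 − 9.8502 = 131.2 atm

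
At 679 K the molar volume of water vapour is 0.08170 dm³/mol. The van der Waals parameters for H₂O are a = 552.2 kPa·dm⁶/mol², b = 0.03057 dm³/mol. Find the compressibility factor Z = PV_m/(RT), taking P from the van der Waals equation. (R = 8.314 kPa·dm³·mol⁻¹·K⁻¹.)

P = RT/(V_m − b) − a/V_m² = (8.314)(679)/(0.08170 − 0.03057) − 552.2/(0.08170)²
  = 5645.2/0.051130 − 82728 = 110409 − 82728 = 27681 kPa
Z = PV_m/(RT) = (27681)(0.08170)/((8.314)(679)) = 2261.5/5645.2 = 0.4006

Z ≈ 0.4006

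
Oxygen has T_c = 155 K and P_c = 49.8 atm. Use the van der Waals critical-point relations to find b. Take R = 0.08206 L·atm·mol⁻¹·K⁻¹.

From T_c = 8a/(27Rb) and P_c = a/(27b²): b = R T_c/(8 P_c).
b = (0.08206)(155)/(8×49.8) = 12.719/398.40 = 0.03193 L/mol

b ≈ 0.03193 L/mol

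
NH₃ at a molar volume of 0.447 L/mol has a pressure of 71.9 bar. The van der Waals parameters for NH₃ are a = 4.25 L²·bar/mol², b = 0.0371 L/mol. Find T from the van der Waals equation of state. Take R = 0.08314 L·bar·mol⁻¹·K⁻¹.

T ≈ 459.4 K

T = (P + a/V_m²)(V_m − b)/R
P + a/V_m² = 71.9 + 4.25/(0.447)² = 93.170 bar
V_m − b = 0.447 − 0.0371 = 0.40990 L/mol
T = (93.170)(0.40990)/0.08314 = 459.4 K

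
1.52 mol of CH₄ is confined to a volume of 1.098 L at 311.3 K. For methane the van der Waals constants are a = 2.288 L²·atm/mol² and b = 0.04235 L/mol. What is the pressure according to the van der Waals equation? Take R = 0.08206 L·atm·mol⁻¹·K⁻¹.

P ≈ 33.18 atm

P = nRT/(V − nb) − a n²/V²
nRT/(V − nb) = (1.52)(0.08206)(311.3)/(1.098 − 1.52×0.04235) = 38.829/1.0336 = 37.567 atm
a n²/V² = (2.288)(1.52)²/(1.098)² = 4.3847 atm
P = 37.567 − 4.3847 = 33.18 atm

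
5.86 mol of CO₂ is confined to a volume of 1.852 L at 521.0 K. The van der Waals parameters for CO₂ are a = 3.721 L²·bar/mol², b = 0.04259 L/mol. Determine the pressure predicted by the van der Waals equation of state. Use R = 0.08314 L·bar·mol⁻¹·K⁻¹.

P ≈ 121.2 bar

P = nRT/(V − nb) − a n²/V²
nRT/(V − nb) = (5.86)(0.08314)(521.0)/(1.852 − 5.86×0.04259) = 253.83/1.6024 = 158.41 bar
a n²/V² = (3.721)(5.86)²/(1.852)² = 37.254 bar
P = 158.41 − 37.254 = 121.2 bar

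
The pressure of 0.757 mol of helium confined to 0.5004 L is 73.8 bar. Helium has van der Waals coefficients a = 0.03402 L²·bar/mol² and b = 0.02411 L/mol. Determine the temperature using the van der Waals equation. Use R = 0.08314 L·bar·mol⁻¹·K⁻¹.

T = (P + a n²/V²)(V − nb)/(nR)
P + a n²/V² = 73.8 + (0.03402)(0.757)²/(0.5004)² = 73.878 bar
V − nb = 0.5004 − (0.757)(0.02411) = 0.48215 L
T = (73.878)(0.48215)/((0.757)(0.08314)) = 566.0 K

T ≈ 566.0 K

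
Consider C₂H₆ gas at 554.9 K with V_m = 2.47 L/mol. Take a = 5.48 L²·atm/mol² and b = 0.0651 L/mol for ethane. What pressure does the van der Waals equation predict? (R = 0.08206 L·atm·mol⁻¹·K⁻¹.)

P ≈ 18.04 atm

P = RT/(V_m − b) − a/V_m²
RT/(V_m − b) = (0.08206)(554.9)/(2.47 − 0.0651) = 45.535/2.4049 = 18.934 atm
a/V_m² = 5.48/(2.47)² = 0.89823 atm
P = 18.934 − 0.89823 = 18.04 atm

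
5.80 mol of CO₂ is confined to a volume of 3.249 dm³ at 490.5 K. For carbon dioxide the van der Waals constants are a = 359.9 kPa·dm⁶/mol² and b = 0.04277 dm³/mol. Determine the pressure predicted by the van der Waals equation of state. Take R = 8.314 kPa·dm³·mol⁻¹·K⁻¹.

P = nRT/(V − nb) − a n²/V²
nRT/(V − nb) = (5.80)(8.314)(490.5)/(3.249 − 5.80×0.04277) = 23652/3.0009 = 7881.6 kPa
a n²/V² = (359.9)(5.80)²/(3.249)² = 1146.9 kPa
P = 7881.6 − 1146.9 = 6735 kPa

P ≈ 6735 kPa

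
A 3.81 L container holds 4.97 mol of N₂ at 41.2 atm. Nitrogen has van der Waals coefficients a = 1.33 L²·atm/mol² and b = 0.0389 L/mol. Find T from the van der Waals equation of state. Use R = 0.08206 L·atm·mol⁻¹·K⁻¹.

T ≈ 385.4 K

T = (P + a n²/V²)(V − nb)/(nR)
P + a n²/V² = 41.2 + (1.33)(4.97)²/(3.81)² = 43.463 atm
V − nb = 3.81 − (4.97)(0.0389) = 3.6167 L
T = (43.463)(3.6167)/((4.97)(0.08206)) = 385.4 K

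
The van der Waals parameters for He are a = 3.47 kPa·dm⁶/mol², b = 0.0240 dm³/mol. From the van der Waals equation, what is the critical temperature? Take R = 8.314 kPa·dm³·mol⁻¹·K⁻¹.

T_c ≈ 5.153 K

For a van der Waals gas, T_c = 8a/(27Rb).
T_c = 8×3.47/(27×8.314×0.0240) = 27.760/5.3875 = 5.153 K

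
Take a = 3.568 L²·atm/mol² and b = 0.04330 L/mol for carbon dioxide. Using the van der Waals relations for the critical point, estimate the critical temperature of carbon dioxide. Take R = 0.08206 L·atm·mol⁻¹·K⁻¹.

T_c ≈ 297.5 K

For a van der Waals gas, T_c = 8a/(27Rb).
T_c = 8×3.568/(27×0.08206×0.04330) = 28.544/0.095936 = 297.5 K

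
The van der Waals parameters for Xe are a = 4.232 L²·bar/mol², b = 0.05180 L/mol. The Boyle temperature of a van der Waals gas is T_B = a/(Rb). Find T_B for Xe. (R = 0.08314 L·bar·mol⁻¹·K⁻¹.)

For a van der Waals gas the second virial coefficient B₂ = b − a/(RT) vanishes at T_B = a/(Rb).
T_B = 4.232/(0.08314×0.05180) = 4.232/0.0043067 = 982.7 K

T_B ≈ 982.7 K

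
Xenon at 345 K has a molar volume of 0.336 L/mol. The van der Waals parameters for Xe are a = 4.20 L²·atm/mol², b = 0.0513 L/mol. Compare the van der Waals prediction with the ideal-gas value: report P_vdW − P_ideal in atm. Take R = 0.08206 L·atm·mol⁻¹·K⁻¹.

Ideal: P_ideal = RT/V_m = (0.08206)(345)/0.336 = 84.2580 atm
vdW: P = RT/(V_m − b) − a/V_m² = 28.3107/0.284700 − 4.20/0.112896 = 99.4405 − 37.2024 = 62.2381 atm
ΔP = 62.2381 − 84.2580 = -22.02 atm

ΔP ≈ -22.02 atm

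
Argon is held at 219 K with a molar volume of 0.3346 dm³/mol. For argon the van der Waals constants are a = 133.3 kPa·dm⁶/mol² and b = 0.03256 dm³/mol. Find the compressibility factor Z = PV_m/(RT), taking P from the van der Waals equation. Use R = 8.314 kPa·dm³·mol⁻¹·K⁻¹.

Z ≈ 0.8890

P = RT/(V_m − b) − a/V_m² = (8.314)(219)/(0.3346 − 0.03256) − 133.3/(0.3346)²
  = 1820.8/0.30204 − 1190.6 = 6028.3 − 1190.6 = 4837.7 kPa
Z = PV_m/(RT) = (4837.7)(0.3346)/((8.314)(219)) = 1618.7/1820.8 = 0.8890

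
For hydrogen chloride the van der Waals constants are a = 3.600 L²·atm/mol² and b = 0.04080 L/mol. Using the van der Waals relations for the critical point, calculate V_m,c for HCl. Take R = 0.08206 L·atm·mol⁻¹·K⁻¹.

V_m,c ≈ 0.1224 L/mol

For a van der Waals gas, V_m,c = 3b.
V_m,c = 3×0.04080 = 0.1224 L/mol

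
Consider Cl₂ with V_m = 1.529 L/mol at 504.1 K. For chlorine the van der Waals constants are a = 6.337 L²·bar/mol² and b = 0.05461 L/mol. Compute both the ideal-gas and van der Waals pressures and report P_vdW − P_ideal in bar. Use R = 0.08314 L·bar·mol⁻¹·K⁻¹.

Ideal: P_ideal = RT/V_m = (0.08314)(504.1)/1.529 = 27.4106 bar
vdW: P = RT/(V_m − b) − a/V_m² = 41.9109/1.47439 − 6.337/2.33784 = 28.4259 − 2.71062 = 25.7153 bar
ΔP = 25.7153 − 27.4106 = -1.695 bar

ΔP ≈ -1.695 bar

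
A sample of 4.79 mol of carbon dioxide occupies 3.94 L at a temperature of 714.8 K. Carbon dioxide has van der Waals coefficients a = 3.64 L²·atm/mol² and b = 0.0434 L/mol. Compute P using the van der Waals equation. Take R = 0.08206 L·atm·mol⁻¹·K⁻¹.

P = nRT/(V − nb) − a n²/V²
nRT/(V − nb) = (4.79)(0.08206)(714.8)/(3.94 − 4.79×0.0434) = 280.96/3.7321 = 75.282 atm
a n²/V² = (3.64)(4.79)²/(3.94)² = 5.3800 atm
P = 75.282 − 5.3800 = 69.90 atm

P ≈ 69.90 atm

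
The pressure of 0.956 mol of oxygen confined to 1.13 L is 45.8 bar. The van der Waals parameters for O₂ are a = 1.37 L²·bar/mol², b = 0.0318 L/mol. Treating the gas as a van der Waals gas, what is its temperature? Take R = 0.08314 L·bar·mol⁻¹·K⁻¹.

T ≈ 647.2 K

T = (P + a n²/V²)(V − nb)/(nR)
P + a n²/V² = 45.8 + (1.37)(0.956)²/(1.13)² = 46.781 bar
V − nb = 1.13 − (0.956)(0.0318) = 1.0996 L
T = (46.781)(1.0996)/((0.956)(0.08314)) = 647.2 K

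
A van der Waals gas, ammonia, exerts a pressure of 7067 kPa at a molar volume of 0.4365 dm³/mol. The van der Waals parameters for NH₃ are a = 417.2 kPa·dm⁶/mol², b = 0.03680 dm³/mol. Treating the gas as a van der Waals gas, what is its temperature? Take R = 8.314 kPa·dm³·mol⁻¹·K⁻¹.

T = (P + a/V_m²)(V_m − b)/R
P + a/V_m² = 7067 + 417.2/(0.4365)² = 9256.7 kPa
V_m − b = 0.4365 − 0.03680 = 0.39970 dm³/mol
T = (9256.7)(0.39970)/8.314 = 445.0 K

T ≈ 445.0 K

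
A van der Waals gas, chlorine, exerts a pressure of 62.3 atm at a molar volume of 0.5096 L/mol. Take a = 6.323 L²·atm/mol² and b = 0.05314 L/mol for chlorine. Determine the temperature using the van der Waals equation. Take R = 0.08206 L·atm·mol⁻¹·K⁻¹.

T ≈ 482.0 K

T = (P + a/V_m²)(V_m − b)/R
P + a/V_m² = 62.3 + 6.323/(0.5096)² = 86.648 atm
V_m − b = 0.5096 − 0.05314 = 0.45646 L/mol
T = (86.648)(0.45646)/0.08206 = 482.0 K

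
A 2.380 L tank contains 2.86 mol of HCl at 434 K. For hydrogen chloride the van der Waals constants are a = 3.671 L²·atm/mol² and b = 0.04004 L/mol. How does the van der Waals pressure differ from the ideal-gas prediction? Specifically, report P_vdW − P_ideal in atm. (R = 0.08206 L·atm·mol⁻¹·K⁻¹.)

ΔP ≈ -3.138 atm

Ideal: P_ideal = nRT/V = (2.86)(0.08206)(434)/2.380 = 42.7967 atm
vdW: P = nRT/(V − nb) − a n²/V² = 101.856/2.26549 − 30.0273/5.66440 = 44.9598 − 5.30106 = 39.6587 atm
ΔP = 39.6587 − 42.7967 = -3.138 atm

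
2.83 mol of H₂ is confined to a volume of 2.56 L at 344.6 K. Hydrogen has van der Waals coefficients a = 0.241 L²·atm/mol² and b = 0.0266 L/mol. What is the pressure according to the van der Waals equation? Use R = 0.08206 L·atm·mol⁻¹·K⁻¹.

P = nRT/(V − nb) − a n²/V²
nRT/(V − nb) = (2.83)(0.08206)(344.6)/(2.56 − 2.83×0.0266) = 80.026/2.4847 = 32.208 atm
a n²/V² = (0.241)(2.83)²/(2.56)² = 0.29452 atm
P = 32.208 − 0.29452 = 31.91 atm

P ≈ 31.91 atm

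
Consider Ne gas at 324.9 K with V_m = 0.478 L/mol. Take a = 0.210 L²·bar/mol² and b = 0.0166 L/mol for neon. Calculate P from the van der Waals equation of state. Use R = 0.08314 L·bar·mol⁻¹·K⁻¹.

P = RT/(V_m − b) − a/V_m²
RT/(V_m − b) = (0.08314)(324.9)/(0.478 − 0.0166) = 27.012/0.46140 = 58.544 bar
a/V_m² = 0.210/(0.478)² = 0.91910 bar
P = 58.544 − 0.91910 = 57.62 bar

P ≈ 57.62 bar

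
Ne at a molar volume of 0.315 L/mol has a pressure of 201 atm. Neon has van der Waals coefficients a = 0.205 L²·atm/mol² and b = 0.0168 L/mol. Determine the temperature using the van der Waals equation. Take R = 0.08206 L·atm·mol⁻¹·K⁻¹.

T = (P + a/V_m²)(V_m − b)/R
P + a/V_m² = 201 + 0.205/(0.315)² = 203.07 atm
V_m − b = 0.315 − 0.0168 = 0.29820 L/mol
T = (203.07)(0.29820)/0.08206 = 737.9 K

T ≈ 737.9 K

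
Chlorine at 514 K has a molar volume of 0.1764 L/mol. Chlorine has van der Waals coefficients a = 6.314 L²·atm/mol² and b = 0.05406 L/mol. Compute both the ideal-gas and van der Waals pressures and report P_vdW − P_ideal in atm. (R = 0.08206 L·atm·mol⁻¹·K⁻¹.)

ΔP ≈ -97.25 atm

Ideal: P_ideal = RT/V_m = (0.08206)(514)/0.1764 = 239.109 atm
vdW: P = RT/(V_m − b) − a/V_m² = 42.1788/0.122340 − 6.314/0.0311170 = 344.767 − 202.912 = 141.855 atm
ΔP = 141.855 − 239.109 = -97.25 atm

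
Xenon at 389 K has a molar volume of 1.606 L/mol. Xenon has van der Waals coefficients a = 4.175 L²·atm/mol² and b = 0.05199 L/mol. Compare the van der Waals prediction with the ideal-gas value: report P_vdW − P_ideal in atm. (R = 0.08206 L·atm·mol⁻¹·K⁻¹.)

Ideal: P_ideal = RT/V_m = (0.08206)(389)/1.606 = 19.8763 atm
vdW: P = RT/(V_m − b) − a/V_m² = 31.9213/1.55401 − 4.175/2.57924 = 20.5412 − 1.61869 = 18.9225 atm
ΔP = 18.9225 − 19.8763 = -0.954 atm

ΔP ≈ -0.954 atm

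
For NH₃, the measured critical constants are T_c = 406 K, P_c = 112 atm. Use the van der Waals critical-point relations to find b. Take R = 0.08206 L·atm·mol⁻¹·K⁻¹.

b ≈ 0.03718 L/mol

From T_c = 8a/(27Rb) and P_c = a/(27b²): b = R T_c/(8 P_c).
b = (0.08206)(406)/(8×112) = 33.316/896.00 = 0.03718 L/mol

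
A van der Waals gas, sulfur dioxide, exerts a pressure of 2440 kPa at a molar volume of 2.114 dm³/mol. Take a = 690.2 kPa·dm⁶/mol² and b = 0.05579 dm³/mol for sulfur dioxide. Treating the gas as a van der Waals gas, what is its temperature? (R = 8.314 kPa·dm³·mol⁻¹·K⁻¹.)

T ≈ 642.3 K

T = (P + a/V_m²)(V_m − b)/R
P + a/V_m² = 2440 + 690.2/(2.114)² = 2594.4 kPa
V_m − b = 2.114 − 0.05579 = 2.0582 dm³/mol
T = (2594.4)(2.0582)/8.314 = 642.3 K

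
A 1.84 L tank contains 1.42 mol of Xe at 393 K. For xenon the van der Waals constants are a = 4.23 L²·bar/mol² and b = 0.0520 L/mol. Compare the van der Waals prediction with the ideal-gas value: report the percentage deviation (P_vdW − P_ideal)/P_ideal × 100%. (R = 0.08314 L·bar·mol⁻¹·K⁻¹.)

Ideal: P_ideal = nRT/V = (1.42)(0.08314)(393)/1.84 = 25.2158 bar
vdW: P = nRT/(V − nb) − a n²/V² = 46.3971/1.76616 − 8.52937/3.38560 = 26.2700 − 2.51931 = 23.7507 bar
% deviation = (23.7507 − 25.2158)/25.2158 × 100% = -5.81%

-5.81 %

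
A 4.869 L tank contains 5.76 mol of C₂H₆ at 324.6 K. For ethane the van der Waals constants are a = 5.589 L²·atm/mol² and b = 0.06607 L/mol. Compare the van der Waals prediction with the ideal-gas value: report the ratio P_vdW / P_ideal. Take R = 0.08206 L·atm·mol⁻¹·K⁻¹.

Ideal: P_ideal = nRT/V = (5.76)(0.08206)(324.6)/4.869 = 31.5110 atm
vdW: P = nRT/(V − nb) − a n²/V² = 153.427/4.48844 − 185.430/23.7072 = 34.1827 − 7.82167 = 26.3610 atm
Ratio = 26.3610/31.5110 = 0.8366

P_vdW / P_ideal ≈ 0.8366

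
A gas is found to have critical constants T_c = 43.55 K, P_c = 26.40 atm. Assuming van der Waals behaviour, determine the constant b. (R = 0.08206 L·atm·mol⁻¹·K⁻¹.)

From T_c = 8a/(27Rb) and P_c = a/(27b²): b = R T_c/(8 P_c).
b = (0.08206)(43.55)/(8×26.40) = 3.5737/211.20 = 0.01692 L/mol

b ≈ 0.01692 L/mol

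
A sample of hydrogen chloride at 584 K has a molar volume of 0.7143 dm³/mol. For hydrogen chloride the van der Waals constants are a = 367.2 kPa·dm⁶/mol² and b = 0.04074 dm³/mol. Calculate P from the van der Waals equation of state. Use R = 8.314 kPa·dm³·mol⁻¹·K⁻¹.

P ≈ 6489 kPa

P = RT/(V_m − b) − a/V_m²
RT/(V_m − b) = (8.314)(584)/(0.7143 − 0.04074) = 4855.4/0.67356 = 7208.6 kPa
a/V_m² = 367.2/(0.7143)² = 719.68 kPa
P = 7208.6 − 719.68 = 6489 kPa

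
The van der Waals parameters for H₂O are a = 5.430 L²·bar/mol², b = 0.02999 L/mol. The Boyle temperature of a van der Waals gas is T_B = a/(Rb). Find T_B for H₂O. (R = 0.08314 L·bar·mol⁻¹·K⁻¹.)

For a van der Waals gas the second virial coefficient B₂ = b − a/(RT) vanishes at T_B = a/(Rb).
T_B = 5.430/(0.08314×0.02999) = 5.430/0.0024934 = 2178 K

T_B ≈ 2178 K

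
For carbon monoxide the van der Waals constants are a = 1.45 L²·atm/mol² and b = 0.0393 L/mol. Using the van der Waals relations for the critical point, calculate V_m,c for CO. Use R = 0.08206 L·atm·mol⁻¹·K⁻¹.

For a van der Waals gas, V_m,c = 3b.
V_m,c = 3×0.0393 = 0.1179 L/mol

V_m,c ≈ 0.1179 L/mol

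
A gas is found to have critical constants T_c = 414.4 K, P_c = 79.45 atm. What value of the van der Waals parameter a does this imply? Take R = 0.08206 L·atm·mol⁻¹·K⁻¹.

From T_c = 8a/(27Rb) and P_c = a/(27b²): a = 27 R² T_c²/(64 P_c).
a = 27×(0.08206)²×(414.4)²/(64×79.45) = 31222/5084.8 = 6.140 L²·atm/mol²

a ≈ 6.140 L²·atm/mol²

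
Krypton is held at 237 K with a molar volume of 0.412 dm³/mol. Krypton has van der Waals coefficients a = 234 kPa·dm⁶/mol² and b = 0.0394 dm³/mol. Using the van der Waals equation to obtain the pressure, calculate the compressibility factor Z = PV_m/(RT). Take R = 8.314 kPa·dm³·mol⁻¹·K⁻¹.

P = RT/(V_m − b) − a/V_m² = (8.314)(237)/(0.412 − 0.0394) − 234/(0.412)²
  = 1970.4/0.37260 − 1378.5 = 5288.2 − 1378.5 = 3909.7 kPa
Z = PV_m/(RT) = (3909.7)(0.412)/((8.314)(237)) = 1610.8/1970.4 = 0.8175

Z ≈ 0.8175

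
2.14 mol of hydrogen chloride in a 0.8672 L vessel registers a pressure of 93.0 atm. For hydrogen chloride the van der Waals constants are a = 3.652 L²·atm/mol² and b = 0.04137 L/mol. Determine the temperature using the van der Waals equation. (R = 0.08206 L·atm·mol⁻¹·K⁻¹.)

T = (P + a n²/V²)(V − nb)/(nR)
P + a n²/V² = 93.0 + (3.652)(2.14)²/(0.8672)² = 115.24 atm
V − nb = 0.8672 − (2.14)(0.04137) = 0.77867 L
T = (115.24)(0.77867)/((2.14)(0.08206)) = 511.0 K

T ≈ 511.0 K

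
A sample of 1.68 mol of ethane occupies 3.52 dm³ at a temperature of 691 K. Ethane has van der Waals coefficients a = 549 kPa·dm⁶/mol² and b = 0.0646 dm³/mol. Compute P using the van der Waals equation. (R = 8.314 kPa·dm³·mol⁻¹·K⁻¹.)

P = nRT/(V − nb) − a n²/V²
nRT/(V − nb) = (1.68)(8.314)(691)/(3.52 − 1.68×0.0646) = 9651.6/3.4115 = 2829.1 kPa
a n²/V² = (549)(1.68)²/(3.52)² = 125.06 kPa
P = 2829.1 − 125.06 = 2704 kPa

P ≈ 2704 kPa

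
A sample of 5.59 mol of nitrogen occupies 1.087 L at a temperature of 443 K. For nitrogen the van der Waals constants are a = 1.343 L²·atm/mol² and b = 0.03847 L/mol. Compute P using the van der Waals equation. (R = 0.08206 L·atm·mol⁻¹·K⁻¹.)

P = nRT/(V − nb) − a n²/V²
nRT/(V − nb) = (5.59)(0.08206)(443)/(1.087 − 5.59×0.03847) = 203.21/0.87195 = 233.05 atm
a n²/V² = (1.343)(5.59)²/(1.087)² = 35.517 atm
P = 233.05 − 35.517 = 197.5 atm

P ≈ 197.5 atm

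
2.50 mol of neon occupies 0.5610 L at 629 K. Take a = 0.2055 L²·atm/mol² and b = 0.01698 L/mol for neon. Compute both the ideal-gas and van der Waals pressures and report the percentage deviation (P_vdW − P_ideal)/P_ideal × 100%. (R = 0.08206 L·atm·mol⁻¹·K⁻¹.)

Ideal: P_ideal = nRT/V = (2.50)(0.08206)(629)/0.5610 = 230.017 atm
vdW: P = nRT/(V − nb) − a n²/V² = 129.039/0.518550 − 1.28438/0.314721 = 248.846 − 4.08101 = 244.765 atm
% deviation = (244.765 − 230.017)/230.017 × 100% = 6.41%

6.41 %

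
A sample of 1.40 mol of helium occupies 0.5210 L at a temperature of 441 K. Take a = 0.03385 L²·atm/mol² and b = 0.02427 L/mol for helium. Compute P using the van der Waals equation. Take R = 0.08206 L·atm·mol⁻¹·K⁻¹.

P ≈ 103.8 atm

P = nRT/(V − nb) − a n²/V²
nRT/(V − nb) = (1.40)(0.08206)(441)/(0.5210 − 1.40×0.02427) = 50.664/0.48702 = 104.03 atm
a n²/V² = (0.03385)(1.40)²/(0.5210)² = 0.24442 atm
P = 104.03 − 0.24442 = 103.8 atm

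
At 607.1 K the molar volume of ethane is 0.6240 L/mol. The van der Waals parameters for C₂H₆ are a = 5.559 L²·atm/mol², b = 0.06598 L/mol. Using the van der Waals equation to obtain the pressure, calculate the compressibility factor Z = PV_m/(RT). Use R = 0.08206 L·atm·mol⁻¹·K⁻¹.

P = RT/(V_m − b) − a/V_m² = (0.08206)(607.1)/(0.6240 − 0.06598) − 5.559/(0.6240)²
  = 49.819/0.55802 − 14.277 = 89.278 − 14.277 = 75.001 atm
Z = PV_m/(RT) = (75.001)(0.6240)/((0.08206)(607.1)) = 46.801/49.819 = 0.9394

Z ≈ 0.9394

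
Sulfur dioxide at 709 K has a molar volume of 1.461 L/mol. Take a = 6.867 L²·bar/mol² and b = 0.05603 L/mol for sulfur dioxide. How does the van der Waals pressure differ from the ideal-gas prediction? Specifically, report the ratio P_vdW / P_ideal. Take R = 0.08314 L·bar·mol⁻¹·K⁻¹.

Ideal: P_ideal = RT/V_m = (0.08314)(709)/1.461 = 40.3465 bar
vdW: P = RT/(V_m − b) − a/V_m² = 58.9463/1.40497 − 6.867/2.13452 = 41.9556 − 3.21712 = 38.7385 bar
Ratio = 38.7385/40.3465 = 0.9601

P_vdW / P_ideal ≈ 0.9601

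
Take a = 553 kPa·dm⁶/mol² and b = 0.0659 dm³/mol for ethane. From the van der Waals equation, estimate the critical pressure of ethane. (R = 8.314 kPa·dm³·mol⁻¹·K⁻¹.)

P_c ≈ 4716 kPa

For a van der Waals gas, P_c = a/(27b²).
P_c = 553/(27×(0.0659)²) = 553/0.11726 = 4716 kPa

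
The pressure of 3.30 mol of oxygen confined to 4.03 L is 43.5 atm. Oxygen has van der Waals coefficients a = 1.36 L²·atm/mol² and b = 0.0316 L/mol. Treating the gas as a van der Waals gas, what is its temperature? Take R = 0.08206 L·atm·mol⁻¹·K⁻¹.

T = (P + a n²/V²)(V − nb)/(nR)
P + a n²/V² = 43.5 + (1.36)(3.30)²/(4.03)² = 44.412 atm
V − nb = 4.03 − (3.30)(0.0316) = 3.9257 L
T = (44.412)(3.9257)/((3.30)(0.08206)) = 643.8 K

T ≈ 643.8 K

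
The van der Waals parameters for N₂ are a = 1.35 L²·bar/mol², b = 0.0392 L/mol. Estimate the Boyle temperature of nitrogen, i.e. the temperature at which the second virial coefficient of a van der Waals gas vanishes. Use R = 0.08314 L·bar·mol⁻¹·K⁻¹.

T_B ≈ 414.2 K

For a van der Waals gas the second virial coefficient B₂ = b − a/(RT) vanishes at T_B = a/(Rb).
T_B = 1.35/(0.08314×0.0392) = 1.35/0.0032591 = 414.2 K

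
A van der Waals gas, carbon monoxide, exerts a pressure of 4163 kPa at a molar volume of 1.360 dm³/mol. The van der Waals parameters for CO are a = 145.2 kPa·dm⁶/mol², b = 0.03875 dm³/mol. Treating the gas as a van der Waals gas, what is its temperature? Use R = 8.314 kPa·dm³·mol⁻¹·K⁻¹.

T = (P + a/V_m²)(V_m − b)/R
P + a/V_m² = 4163 + 145.2/(1.360)² = 4241.5 kPa
V_m − b = 1.360 − 0.03875 = 1.3213 dm³/mol
T = (4241.5)(1.3213)/8.314 = 674.1 K

T ≈ 674.1 K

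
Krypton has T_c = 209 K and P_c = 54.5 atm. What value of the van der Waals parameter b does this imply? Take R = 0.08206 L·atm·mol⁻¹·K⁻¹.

From T_c = 8a/(27Rb) and P_c = a/(27b²): b = R T_c/(8 P_c).
b = (0.08206)(209)/(8×54.5) = 17.151/436.00 = 0.03934 L/mol

b ≈ 0.03934 L/mol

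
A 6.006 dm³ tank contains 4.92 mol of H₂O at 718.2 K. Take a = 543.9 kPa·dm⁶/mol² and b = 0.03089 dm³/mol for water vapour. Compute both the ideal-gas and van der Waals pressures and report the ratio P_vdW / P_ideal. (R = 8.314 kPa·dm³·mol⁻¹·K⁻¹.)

Ideal: P_ideal = nRT/V = (4.92)(8.314)(718.2)/6.006 = 4891.42 kPa
vdW: P = nRT/(V − nb) − a n²/V² = 29377.9/5.85402 − 13165.9/36.0720 = 5018.41 − 364.989 = 4653.42 kPa
Ratio = 4653.42/4891.42 = 0.9513

P_vdW / P_ideal ≈ 0.9513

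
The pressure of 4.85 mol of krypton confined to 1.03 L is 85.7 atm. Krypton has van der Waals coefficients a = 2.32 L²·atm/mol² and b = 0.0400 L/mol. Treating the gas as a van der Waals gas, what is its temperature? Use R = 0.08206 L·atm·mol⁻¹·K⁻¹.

T = (P + a n²/V²)(V − nb)/(nR)
P + a n²/V² = 85.7 + (2.32)(4.85)²/(1.03)² = 137.14 atm
V − nb = 1.03 − (4.85)(0.0400) = 0.83600 L
T = (137.14)(0.83600)/((4.85)(0.08206)) = 288.1 K

T ≈ 288.1 K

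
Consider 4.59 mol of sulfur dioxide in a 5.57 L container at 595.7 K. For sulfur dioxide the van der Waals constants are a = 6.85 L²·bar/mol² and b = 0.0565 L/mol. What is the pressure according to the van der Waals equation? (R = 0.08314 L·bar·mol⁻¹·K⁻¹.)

P = nRT/(V − nb) − a n²/V²
nRT/(V − nb) = (4.59)(0.08314)(595.7)/(5.57 − 4.59×0.0565) = 227.33/5.3107 = 42.806 bar
a n²/V² = (6.85)(4.59)²/(5.57)² = 4.6516 bar
P = 42.806 − 4.6516 = 38.15 bar

P ≈ 38.15 bar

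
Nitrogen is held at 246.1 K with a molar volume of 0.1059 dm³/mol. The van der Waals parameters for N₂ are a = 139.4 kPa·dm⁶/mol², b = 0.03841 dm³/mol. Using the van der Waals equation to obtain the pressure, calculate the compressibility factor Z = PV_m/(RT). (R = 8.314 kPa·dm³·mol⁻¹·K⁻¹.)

Z ≈ 0.9258

P = RT/(V_m − b) − a/V_m² = (8.314)(246.1)/(0.1059 − 0.03841) − 139.4/(0.1059)²
  = 2046.1/0.067490 − 12430 = 30317 − 12430 = 17887 kPa
Z = PV_m/(RT) = (17887)(0.1059)/((8.314)(246.1)) = 1894.2/2046.1 = 0.9258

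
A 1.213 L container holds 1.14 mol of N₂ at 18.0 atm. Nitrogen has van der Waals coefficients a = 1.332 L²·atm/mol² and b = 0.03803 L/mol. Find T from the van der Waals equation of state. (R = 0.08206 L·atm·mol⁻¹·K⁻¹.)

T = (P + a n²/V²)(V − nb)/(nR)
P + a n²/V² = 18.0 + (1.332)(1.14)²/(1.213)² = 19.177 atm
V − nb = 1.213 − (1.14)(0.03803) = 1.1696 L
T = (19.177)(1.1696)/((1.14)(0.08206)) = 239.8 K

T ≈ 239.8 K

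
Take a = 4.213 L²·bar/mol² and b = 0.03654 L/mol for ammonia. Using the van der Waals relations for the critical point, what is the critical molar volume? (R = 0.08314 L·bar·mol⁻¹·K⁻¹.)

V_m,c ≈ 0.1096 L/mol

For a van der Waals gas, V_m,c = 3b.
V_m,c = 3×0.03654 = 0.1096 L/mol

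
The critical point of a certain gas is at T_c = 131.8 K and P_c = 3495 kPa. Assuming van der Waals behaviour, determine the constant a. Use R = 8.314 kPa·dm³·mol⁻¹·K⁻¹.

a ≈ 144.9 kPa·dm⁶/mol²

From T_c = 8a/(27Rb) and P_c = a/(27b²): a = 27 R² T_c²/(64 P_c).
a = 27×(8.314)²×(131.8)²/(64×3495) = 32420121/223680 = 144.9 kPa·dm⁶/mol²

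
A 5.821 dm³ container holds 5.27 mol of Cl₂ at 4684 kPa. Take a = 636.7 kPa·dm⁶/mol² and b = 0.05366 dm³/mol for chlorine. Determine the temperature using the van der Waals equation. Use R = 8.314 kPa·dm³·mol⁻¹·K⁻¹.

T ≈ 658.0 K

T = (P + a n²/V²)(V − nb)/(nR)
P + a n²/V² = 4684 + (636.7)(5.27)²/(5.821)² = 5205.9 kPa
V − nb = 5.821 − (5.27)(0.05366) = 5.5382 dm³
T = (5205.9)(5.5382)/((5.27)(8.314)) = 658.0 K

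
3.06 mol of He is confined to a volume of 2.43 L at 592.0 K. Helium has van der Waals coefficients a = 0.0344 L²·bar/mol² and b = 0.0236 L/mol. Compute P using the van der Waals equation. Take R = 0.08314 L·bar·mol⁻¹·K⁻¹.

P = nRT/(V − nb) − a n²/V²
nRT/(V − nb) = (3.06)(0.08314)(592.0)/(2.43 − 3.06×0.0236) = 150.61/2.3578 = 63.877 bar
a n²/V² = (0.0344)(3.06)²/(2.43)² = 0.054549 bar
P = 63.877 − 0.054549 = 63.82 bar

P ≈ 63.82 bar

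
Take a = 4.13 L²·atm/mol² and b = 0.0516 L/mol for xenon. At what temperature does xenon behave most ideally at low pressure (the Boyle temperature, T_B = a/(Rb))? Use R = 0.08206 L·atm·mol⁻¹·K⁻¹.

For a van der Waals gas the second virial coefficient B₂ = b − a/(RT) vanishes at T_B = a/(Rb).
T_B = 4.13/(0.08206×0.0516) = 4.13/0.0042343 = 975.4 K

T_B ≈ 975.4 K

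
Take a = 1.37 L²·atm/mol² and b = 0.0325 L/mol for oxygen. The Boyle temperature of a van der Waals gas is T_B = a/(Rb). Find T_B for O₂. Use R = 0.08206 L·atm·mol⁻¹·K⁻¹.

For a van der Waals gas the second virial coefficient B₂ = b − a/(RT) vanishes at T_B = a/(Rb).
T_B = 1.37/(0.08206×0.0325) = 1.37/0.0026670 = 513.7 K

T_B ≈ 513.7 K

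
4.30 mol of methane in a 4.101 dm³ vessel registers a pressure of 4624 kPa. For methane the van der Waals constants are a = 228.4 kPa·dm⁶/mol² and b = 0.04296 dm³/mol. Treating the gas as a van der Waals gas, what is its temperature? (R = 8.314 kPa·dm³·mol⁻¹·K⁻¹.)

T = (P + a n²/V²)(V − nb)/(nR)
P + a n²/V² = 4624 + (228.4)(4.30)²/(4.101)² = 4875.1 kPa
V − nb = 4.101 − (4.30)(0.04296) = 3.9163 dm³
T = (4875.1)(3.9163)/((4.30)(8.314)) = 534.0 K

T ≈ 534.0 K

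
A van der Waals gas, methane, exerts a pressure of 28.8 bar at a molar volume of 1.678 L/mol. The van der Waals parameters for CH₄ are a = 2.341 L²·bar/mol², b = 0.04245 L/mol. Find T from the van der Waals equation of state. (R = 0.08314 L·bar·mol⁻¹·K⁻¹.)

T ≈ 582.9 K

T = (P + a/V_m²)(V_m − b)/R
P + a/V_m² = 28.8 + 2.341/(1.678)² = 29.631 bar
V_m − b = 1.678 − 0.04245 = 1.6356 L/mol
T = (29.631)(1.6356)/0.08314 = 582.9 K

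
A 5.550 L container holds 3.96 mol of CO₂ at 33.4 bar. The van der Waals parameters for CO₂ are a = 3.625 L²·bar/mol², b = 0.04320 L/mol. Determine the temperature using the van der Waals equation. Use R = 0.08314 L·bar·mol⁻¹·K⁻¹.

T = (P + a n²/V²)(V − nb)/(nR)
P + a n²/V² = 33.4 + (3.625)(3.96)²/(5.550)² = 35.245 bar
V − nb = 5.550 − (3.96)(0.04320) = 5.3789 L
T = (35.245)(5.3789)/((3.96)(0.08314)) = 575.8 K

T ≈ 575.8 K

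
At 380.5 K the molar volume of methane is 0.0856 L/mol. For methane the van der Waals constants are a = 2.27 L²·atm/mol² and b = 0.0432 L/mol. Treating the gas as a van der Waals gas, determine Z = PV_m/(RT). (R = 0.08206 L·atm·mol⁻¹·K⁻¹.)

Z ≈ 1.170

P = RT/(V_m − b) − a/V_m² = (0.08206)(380.5)/(0.0856 − 0.0432) − 2.27/(0.0856)²
  = 31.224/0.042400 − 309.80 = 736.42 − 309.80 = 426.62 atm
Z = PV_m/(RT) = (426.62)(0.0856)/((0.08206)(380.5)) = 36.519/31.224 = 1.170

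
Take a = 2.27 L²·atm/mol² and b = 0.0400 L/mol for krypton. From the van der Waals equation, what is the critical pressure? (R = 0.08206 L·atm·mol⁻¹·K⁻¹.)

P_c ≈ 52.55 atm

For a van der Waals gas, P_c = a/(27b²).
P_c = 2.27/(27×(0.0400)²) = 2.27/0.043200 = 52.55 atm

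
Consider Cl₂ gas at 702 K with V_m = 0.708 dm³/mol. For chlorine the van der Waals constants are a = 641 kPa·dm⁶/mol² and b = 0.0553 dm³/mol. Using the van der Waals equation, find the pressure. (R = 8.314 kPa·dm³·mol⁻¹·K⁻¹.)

P ≈ 7663 kPa

P = RT/(V_m − b) − a/V_m²
RT/(V_m − b) = (8.314)(702)/(0.708 − 0.0553) = 5836.4/0.65270 = 8941.9 kPa
a/V_m² = 641/(0.708)² = 1278.8 kPa
P = 8941.9 − 1278.8 = 7663 kPa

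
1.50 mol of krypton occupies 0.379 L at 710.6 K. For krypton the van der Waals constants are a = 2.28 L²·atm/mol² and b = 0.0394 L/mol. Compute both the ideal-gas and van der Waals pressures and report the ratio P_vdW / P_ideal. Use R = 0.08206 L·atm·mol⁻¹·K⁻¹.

Ideal: P_ideal = nRT/V = (1.50)(0.08206)(710.6)/0.379 = 230.786 atm
vdW: P = nRT/(V − nb) − a n²/V² = 87.4678/0.319900 − 5.13000/0.143641 = 273.422 − 35.7140 = 237.708 atm
Ratio = 237.708/230.786 = 1.030

P_vdW / P_ideal ≈ 1.030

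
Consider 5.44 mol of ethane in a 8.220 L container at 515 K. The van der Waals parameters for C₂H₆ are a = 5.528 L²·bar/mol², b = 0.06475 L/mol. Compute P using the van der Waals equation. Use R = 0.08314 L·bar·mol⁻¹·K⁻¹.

P ≈ 27.18 bar

P = nRT/(V − nb) − a n²/V²
nRT/(V − nb) = (5.44)(0.08314)(515)/(8.220 − 5.44×0.06475) = 232.93/7.8678 = 29.605 bar
a n²/V² = (5.528)(5.44)²/(8.220)² = 2.4212 bar
P = 29.605 − 2.4212 = 27.18 bar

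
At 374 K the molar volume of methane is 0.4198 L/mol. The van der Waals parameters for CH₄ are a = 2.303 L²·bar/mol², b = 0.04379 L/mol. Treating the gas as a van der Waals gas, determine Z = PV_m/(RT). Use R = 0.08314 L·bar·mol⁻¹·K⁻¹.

Z ≈ 0.9400

P = RT/(V_m − b) − a/V_m² = (0.08314)(374)/(0.4198 − 0.04379) − 2.303/(0.4198)²
  = 31.094/0.37601 − 13.068 = 82.695 − 13.068 = 69.627 bar
Z = PV_m/(RT) = (69.627)(0.4198)/((0.08314)(374)) = 29.229/31.094 = 0.9400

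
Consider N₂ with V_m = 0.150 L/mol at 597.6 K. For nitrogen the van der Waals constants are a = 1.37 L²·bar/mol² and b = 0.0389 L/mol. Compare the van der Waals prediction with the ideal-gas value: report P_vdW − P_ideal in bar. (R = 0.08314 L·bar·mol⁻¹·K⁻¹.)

Ideal: P_ideal = RT/V_m = (0.08314)(597.6)/0.150 = 331.230 bar
vdW: P = RT/(V_m − b) − a/V_m² = 49.6845/0.111100 − 1.37/0.0225000 = 447.205 − 60.8889 = 386.316 bar
ΔP = 386.316 − 331.230 = 55.09 bar

ΔP ≈ 55.09 bar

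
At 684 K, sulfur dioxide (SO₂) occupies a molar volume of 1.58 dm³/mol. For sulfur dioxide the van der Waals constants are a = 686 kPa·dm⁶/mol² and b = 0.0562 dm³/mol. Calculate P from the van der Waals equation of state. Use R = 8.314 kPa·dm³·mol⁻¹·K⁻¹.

P ≈ 3457 kPa

P = RT/(V_m − b) − a/V_m²
RT/(V_m − b) = (8.314)(684)/(1.58 − 0.0562) = 5686.8/1.5238 = 3732.0 kPa
a/V_m² = 686/(1.58)² = 274.80 kPa
P = 3732.0 − 274.80 = 3457 kPa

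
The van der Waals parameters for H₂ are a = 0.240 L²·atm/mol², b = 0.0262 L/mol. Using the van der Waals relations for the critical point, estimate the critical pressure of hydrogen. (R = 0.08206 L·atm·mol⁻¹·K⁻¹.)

P_c ≈ 12.95 atm

For a van der Waals gas, P_c = a/(27b²).
P_c = 0.240/(27×(0.0262)²) = 0.240/0.018534 = 12.95 atm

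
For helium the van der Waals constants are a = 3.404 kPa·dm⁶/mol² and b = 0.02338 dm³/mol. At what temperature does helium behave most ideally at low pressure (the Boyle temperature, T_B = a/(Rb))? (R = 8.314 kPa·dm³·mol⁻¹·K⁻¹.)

For a van der Waals gas the second virial coefficient B₂ = b − a/(RT) vanishes at T_B = a/(Rb).
T_B = 3.404/(8.314×0.02338) = 3.404/0.19438 = 17.51 K

T_B ≈ 17.51 K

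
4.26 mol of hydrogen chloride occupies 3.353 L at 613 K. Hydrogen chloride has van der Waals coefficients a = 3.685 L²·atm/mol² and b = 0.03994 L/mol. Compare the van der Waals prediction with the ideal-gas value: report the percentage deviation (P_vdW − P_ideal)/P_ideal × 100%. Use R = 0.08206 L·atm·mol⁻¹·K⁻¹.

Ideal: P_ideal = nRT/V = (4.26)(0.08206)(613)/3.353 = 63.9099 atm
vdW: P = nRT/(V − nb) − a n²/V² = 214.290/3.18286 − 66.8739/11.2426 = 67.3262 − 5.94826 = 61.3779 atm
% deviation = (61.3779 − 63.9099)/63.9099 × 100% = -3.96%

-3.96 %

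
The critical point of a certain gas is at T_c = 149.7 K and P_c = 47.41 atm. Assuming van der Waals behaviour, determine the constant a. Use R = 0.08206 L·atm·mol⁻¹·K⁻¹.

From T_c = 8a/(27Rb) and P_c = a/(27b²): a = 27 R² T_c²/(64 P_c).
a = 27×(0.08206)²×(149.7)²/(64×47.41) = 4074.5/3034.2 = 1.343 L²·atm/mol²

a ≈ 1.343 L²·atm/mol²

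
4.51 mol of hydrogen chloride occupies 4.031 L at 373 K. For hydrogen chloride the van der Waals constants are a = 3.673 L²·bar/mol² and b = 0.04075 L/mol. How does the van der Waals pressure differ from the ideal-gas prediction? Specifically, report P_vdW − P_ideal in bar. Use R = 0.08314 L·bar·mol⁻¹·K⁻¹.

ΔP ≈ -2.940 bar

Ideal: P_ideal = nRT/V = (4.51)(0.08314)(373)/4.031 = 34.6963 bar
vdW: P = nRT/(V − nb) − a n²/V² = 139.861/3.84722 − 74.7092/16.2490 = 36.3538 − 4.59777 = 31.7560 bar
ΔP = 31.7560 − 34.6963 = -2.940 bar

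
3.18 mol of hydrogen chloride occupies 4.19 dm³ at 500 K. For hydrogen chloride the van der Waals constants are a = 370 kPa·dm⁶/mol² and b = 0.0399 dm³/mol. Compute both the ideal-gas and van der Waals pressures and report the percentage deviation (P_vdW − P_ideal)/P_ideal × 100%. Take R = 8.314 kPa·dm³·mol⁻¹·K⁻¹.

-3.63 %

Ideal: P_ideal = nRT/V = (3.18)(8.314)(500)/4.19 = 3154.95 kPa
vdW: P = nRT/(V − nb) − a n²/V² = 13219.3/4.06312 − 3741.59/17.5561 = 3253.49 − 213.122 = 3040.37 kPa
% deviation = (3040.37 − 3154.95)/3154.95 × 100% = -3.63%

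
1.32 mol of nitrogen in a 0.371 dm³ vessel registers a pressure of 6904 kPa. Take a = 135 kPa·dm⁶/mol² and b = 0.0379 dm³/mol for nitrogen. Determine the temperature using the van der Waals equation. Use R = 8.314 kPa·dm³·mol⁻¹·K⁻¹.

T ≈ 251.9 K

T = (P + a n²/V²)(V − nb)/(nR)
P + a n²/V² = 6904 + (135)(1.32)²/(0.371)² = 8613.0 kPa
V − nb = 0.371 − (1.32)(0.0379) = 0.32097 dm³
T = (8613.0)(0.32097)/((1.32)(8.314)) = 251.9 K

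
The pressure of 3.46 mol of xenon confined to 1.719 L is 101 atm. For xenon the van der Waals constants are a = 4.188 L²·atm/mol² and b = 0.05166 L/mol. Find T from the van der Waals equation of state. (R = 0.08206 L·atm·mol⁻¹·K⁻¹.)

T ≈ 640.0 K

T = (P + a n²/V²)(V − nb)/(nR)
P + a n²/V² = 101 + (4.188)(3.46)²/(1.719)² = 117.97 atm
V − nb = 1.719 − (3.46)(0.05166) = 1.5403 L
T = (117.97)(1.5403)/((3.46)(0.08206)) = 640.0 K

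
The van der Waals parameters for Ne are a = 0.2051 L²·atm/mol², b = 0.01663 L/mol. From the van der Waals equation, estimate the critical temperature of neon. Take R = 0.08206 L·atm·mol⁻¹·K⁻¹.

T_c ≈ 44.53 K

For a van der Waals gas, T_c = 8a/(27Rb).
T_c = 8×0.2051/(27×0.08206×0.01663) = 1.6408/0.036846 = 44.53 K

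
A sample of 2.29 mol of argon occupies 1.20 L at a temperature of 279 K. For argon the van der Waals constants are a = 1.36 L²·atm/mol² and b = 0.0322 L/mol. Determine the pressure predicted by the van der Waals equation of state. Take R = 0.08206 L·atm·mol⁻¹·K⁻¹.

P = nRT/(V − nb) − a n²/V²
nRT/(V − nb) = (2.29)(0.08206)(279)/(1.20 − 2.29×0.0322) = 52.429/1.1263 = 46.550 atm
a n²/V² = (1.36)(2.29)²/(1.20)² = 4.9528 atm
P = 46.550 − 4.9528 = 41.60 atm

P ≈ 41.60 atm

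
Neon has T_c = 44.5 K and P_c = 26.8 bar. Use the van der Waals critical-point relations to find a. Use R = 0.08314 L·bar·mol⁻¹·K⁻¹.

a ≈ 0.2155 L²·bar/mol²

From T_c = 8a/(27Rb) and P_c = a/(27b²): a = 27 R² T_c²/(64 P_c).
a = 27×(0.08314)²×(44.5)²/(64×26.8) = 369.58/1715.2 = 0.2155 L²·bar/mol²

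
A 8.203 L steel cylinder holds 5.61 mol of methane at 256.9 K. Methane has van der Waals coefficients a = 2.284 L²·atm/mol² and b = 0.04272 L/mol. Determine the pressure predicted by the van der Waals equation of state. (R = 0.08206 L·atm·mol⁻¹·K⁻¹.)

P ≈ 13.78 atm

P = nRT/(V − nb) − a n²/V²
nRT/(V − nb) = (5.61)(0.08206)(256.9)/(8.203 − 5.61×0.04272) = 118.27/7.9633 = 14.852 atm
a n²/V² = (2.284)(5.61)²/(8.203)² = 1.0683 atm
P = 14.852 − 1.0683 = 13.78 atm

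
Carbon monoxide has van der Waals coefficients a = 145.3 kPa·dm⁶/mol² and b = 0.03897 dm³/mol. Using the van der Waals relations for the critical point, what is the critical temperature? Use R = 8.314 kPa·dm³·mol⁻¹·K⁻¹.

For a van der Waals gas, T_c = 8a/(27Rb).
T_c = 8×145.3/(27×8.314×0.03897) = 1162.4/8.7479 = 132.9 K

T_c ≈ 132.9 K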